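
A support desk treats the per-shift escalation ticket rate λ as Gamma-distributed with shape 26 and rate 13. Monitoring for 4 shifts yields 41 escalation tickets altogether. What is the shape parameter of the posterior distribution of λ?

67

Total count 41 over total exposure 4 shifts.
The Gamma prior is conjugate for the Poisson rate, so λ | data ~ Gamma(26+41, 13+4) = Gamma(67, 17).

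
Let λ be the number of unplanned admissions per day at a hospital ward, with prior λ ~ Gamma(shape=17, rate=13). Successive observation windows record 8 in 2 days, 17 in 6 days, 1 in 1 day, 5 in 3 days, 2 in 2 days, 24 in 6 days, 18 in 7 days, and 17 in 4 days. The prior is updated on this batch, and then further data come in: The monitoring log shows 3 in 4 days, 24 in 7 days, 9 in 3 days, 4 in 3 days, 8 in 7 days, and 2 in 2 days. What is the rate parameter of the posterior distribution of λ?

70

Total count: 8 + 17 + 1 + 5 + 2 + 24 + 18 + 17 = 92.
Total exposure: 2 + 6 + 1 + 3 + 2 + 6 + 7 + 4 = 31 days.
After the first batch: Gamma(17 + 92, 13 + 31) = Gamma(109, 44).
Total count: 3 + 24 + 9 + 4 + 8 + 2 = 50.
Total exposure: 4 + 7 + 3 + 3 + 7 + 2 = 26 days.
After the second batch: Gamma(109 + 50, 44 + 26) = Gamma(159, 70).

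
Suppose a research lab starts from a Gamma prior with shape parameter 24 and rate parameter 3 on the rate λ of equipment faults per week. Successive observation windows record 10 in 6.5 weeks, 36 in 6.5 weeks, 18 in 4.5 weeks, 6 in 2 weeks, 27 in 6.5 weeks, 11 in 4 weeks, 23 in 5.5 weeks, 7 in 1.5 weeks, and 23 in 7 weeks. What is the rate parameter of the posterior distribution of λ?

Total count: 10 + 36 + 18 + 6 + 27 + 11 + 23 + 7 + 23 = 161.
Total exposure: 6.5 + 6.5 + 4.5 + 2 + 6.5 + 4 + 5.5 + 1.5 + 7 = 44 weeks.
The Gamma prior is conjugate for the Poisson rate, so λ | data ~ Gamma(24+161, 3+44) = Gamma(185, 47).

47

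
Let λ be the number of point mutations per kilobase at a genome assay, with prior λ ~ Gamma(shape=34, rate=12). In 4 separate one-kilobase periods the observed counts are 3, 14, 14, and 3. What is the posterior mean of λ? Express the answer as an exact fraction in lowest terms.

Total count: 3 + 14 + 14 + 3 = 34.
Total exposure: 4 kilobases.
The Gamma prior is conjugate for the Poisson rate, so λ | data ~ Gamma(34+34, 12+4) = Gamma(68, 16).
Posterior mean = α'/β' = 68/16 = 17/4.

17/4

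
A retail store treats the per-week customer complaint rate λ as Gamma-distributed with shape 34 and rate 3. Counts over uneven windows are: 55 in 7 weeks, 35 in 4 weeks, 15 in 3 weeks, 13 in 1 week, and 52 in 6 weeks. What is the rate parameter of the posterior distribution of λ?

24

Total count: 55 + 35 + 15 + 13 + 52 = 170.
Total exposure: 7 + 4 + 3 + 1 + 6 = 21 weeks.
Posterior: α' = 34 + 170 = 204, β' = 3 + 21 = 24.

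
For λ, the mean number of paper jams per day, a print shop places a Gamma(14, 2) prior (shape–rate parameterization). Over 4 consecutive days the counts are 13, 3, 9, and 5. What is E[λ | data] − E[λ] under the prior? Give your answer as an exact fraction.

1/3

Total count: 13 + 3 + 9 + 5 = 30.
Total exposure: 4 days.
The Gamma prior is conjugate for the Poisson rate, so λ | data ~ Gamma(14+30, 2+4) = Gamma(44, 6).
Posterior mean = 44/6 = 22/3; prior mean = 14/2 = 7. Difference = 22/3 − 7 = 1/3.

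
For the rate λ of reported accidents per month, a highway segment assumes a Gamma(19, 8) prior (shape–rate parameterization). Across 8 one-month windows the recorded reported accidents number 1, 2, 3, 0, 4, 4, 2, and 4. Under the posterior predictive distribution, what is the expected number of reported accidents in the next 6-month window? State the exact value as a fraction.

Total count: 1 + 2 + 3 + 0 + 4 + 4 + 2 + 4 = 20.
Total exposure: 8 months.
Gamma(α, β) with Poisson data over total exposure Σt gives posterior Gamma(α+Σx, β+Σt) = Gamma(39, 16).
Predictive mean over a 6-month window = T·E[λ|data] = 6·39/16 = 117/8.

117/8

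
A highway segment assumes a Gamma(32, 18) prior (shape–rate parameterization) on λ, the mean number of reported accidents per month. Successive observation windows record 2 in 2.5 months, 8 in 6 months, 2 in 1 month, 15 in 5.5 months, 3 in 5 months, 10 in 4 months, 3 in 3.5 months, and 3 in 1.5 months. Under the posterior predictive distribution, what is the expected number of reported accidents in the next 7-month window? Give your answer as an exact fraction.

Total count: 2 + 8 + 2 + 15 + 3 + 10 + 3 + 3 = 46.
Total exposure: 2.5 + 6 + 1 + 5.5 + 5 + 4 + 3.5 + 1.5 = 29 months.
By Gamma–Poisson conjugacy, the posterior is Gamma(α + Σx, β + Σt) = Gamma(32 + 46, 18 + 29) = Gamma(78, 47).
Predictive mean over a 7-month window = T·E[λ|data] = 7·78/47 = 546/47.

546/47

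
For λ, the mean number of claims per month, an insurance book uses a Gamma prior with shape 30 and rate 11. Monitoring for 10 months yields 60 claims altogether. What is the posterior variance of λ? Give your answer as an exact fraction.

10/49

Total count 60 over total exposure 10 months.
The Gamma prior is conjugate for the Poisson rate, so λ | data ~ Gamma(30+60, 11+10) = Gamma(90, 21).
Posterior variance = α'/β'² = 90/441 = 10/49.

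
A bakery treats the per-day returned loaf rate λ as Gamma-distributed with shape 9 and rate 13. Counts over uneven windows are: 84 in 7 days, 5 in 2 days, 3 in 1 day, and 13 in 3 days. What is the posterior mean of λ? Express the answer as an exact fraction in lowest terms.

57/13

Total count: 84 + 5 + 3 + 13 = 105.
Total exposure: 7 + 2 + 1 + 3 = 13 days.
Posterior: α' = 9 + 105 = 114, β' = 13 + 13 = 26.
Posterior mean = α'/β' = 114/26 = 57/13.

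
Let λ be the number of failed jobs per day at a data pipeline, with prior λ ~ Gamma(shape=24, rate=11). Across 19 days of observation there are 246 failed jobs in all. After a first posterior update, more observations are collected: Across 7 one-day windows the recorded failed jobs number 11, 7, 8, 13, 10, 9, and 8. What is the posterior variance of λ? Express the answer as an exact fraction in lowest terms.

336/1369

Total count 246 over total exposure 19 days.
After the first batch: Gamma(24 + 246, 11 + 19) = Gamma(270, 30).
Total count: 11 + 7 + 8 + 13 + 10 + 9 + 8 = 66.
Total exposure: 7 days.
After the second batch: Gamma(270 + 66, 30 + 7) = Gamma(336, 37).
Posterior variance = α'/β'² = 336/1369.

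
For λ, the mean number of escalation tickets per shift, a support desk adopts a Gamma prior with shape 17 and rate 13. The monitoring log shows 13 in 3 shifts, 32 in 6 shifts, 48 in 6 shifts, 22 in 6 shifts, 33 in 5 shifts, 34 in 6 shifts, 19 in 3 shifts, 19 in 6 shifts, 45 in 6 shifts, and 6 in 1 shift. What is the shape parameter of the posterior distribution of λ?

Total count: 13 + 32 + 48 + 22 + 33 + 34 + 19 + 19 + 45 + 6 = 271.
Total exposure: 3 + 6 + 6 + 6 + 5 + 6 + 3 + 6 + 6 + 1 = 48 shifts.
The Gamma prior is conjugate for the Poisson rate, so λ | data ~ Gamma(17+271, 13+48) = Gamma(288, 61).

288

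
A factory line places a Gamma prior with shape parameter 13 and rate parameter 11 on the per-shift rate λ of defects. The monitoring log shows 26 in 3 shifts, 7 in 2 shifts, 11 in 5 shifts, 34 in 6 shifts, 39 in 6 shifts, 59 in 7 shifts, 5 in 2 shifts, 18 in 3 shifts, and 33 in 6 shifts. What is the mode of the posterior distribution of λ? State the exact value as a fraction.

Total count: 26 + 7 + 11 + 34 + 39 + 59 + 5 + 18 + 33 = 232.
Total exposure: 3 + 2 + 5 + 6 + 6 + 7 + 2 + 3 + 6 = 40 shifts.
By Gamma–Poisson conjugacy, the posterior is Gamma(α + Σx, β + Σt) = Gamma(13 + 232, 11 + 40) = Gamma(245, 51).
Posterior mode = (α'−1)/β' = 244/51.

244/51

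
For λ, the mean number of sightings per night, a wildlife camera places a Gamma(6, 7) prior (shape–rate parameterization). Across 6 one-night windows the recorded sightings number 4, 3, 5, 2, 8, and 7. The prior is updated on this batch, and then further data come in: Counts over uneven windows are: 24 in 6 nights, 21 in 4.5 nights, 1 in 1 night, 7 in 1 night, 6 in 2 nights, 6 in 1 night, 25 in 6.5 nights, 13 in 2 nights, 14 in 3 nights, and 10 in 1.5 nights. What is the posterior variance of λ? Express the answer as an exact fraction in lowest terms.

648/6889

Total count: 4 + 3 + 5 + 2 + 8 + 7 = 29.
Total exposure: 6 nights.
After the first batch: Gamma(6 + 29, 7 + 6) = Gamma(35, 13).
Total count: 24 + 21 + 1 + 7 + 6 + 6 + 25 + 13 + 14 + 10 = 127.
Total exposure: 6 + 4.5 + 1 + 1 + 2 + 1 + 6.5 + 2 + 3 + 1.5 = 28.5 nights.
After the second batch: Gamma(35 + 127, 13 + 28.5) = Gamma(162, 83/2).
Posterior variance = α'/β'² = 162/(6889/4) = 648/6889.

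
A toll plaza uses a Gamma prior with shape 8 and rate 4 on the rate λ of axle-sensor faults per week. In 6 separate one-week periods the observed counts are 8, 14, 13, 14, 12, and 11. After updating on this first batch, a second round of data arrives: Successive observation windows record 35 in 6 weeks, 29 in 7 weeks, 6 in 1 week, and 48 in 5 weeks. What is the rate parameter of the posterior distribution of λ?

Total count: 8 + 14 + 13 + 14 + 12 + 11 = 72.
Total exposure: 6 weeks.
After the first batch: Gamma(8 + 72, 4 + 6) = Gamma(80, 10).
Total count: 35 + 29 + 6 + 48 = 118.
Total exposure: 6 + 7 + 1 + 5 = 19 weeks.
After the second batch: Gamma(80 + 118, 10 + 19) = Gamma(198, 29).

29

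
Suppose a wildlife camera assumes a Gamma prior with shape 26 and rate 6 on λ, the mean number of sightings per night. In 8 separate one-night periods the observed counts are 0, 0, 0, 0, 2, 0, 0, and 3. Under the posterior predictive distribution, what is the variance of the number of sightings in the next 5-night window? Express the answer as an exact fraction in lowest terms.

Total count: 0 + 0 + 0 + 0 + 2 + 0 + 0 + 3 = 5.
Total exposure: 8 nights.
Conjugate update: add total count to the shape and total exposure to the rate, giving Gamma(31, 14).
The posterior predictive for a window of length T is Negative Binomial with variance T·α'·(β'+T)/β'² = 5·31·19/196 = 2945/196.

2945/196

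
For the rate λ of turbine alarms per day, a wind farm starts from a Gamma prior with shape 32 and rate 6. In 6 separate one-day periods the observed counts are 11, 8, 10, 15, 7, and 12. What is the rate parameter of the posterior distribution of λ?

12

Total count: 11 + 8 + 10 + 15 + 7 + 12 = 63.
Total exposure: 6 days.
Gamma(α, β) with Poisson data over total exposure Σt gives posterior Gamma(α+Σx, β+Σt) = Gamma(95, 12).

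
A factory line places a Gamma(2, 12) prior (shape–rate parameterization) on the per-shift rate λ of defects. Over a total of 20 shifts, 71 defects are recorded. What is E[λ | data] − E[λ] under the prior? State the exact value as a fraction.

Total count 71 over total exposure 20 shifts.
By Gamma–Poisson conjugacy, the posterior is Gamma(α + Σx, β + Σt) = Gamma(2 + 71, 12 + 20) = Gamma(73, 32).
Posterior mean = 73/32 = 73/32; prior mean = 2/12 = 1/6. Difference = 73/32 − 1/6 = 203/96.

203/96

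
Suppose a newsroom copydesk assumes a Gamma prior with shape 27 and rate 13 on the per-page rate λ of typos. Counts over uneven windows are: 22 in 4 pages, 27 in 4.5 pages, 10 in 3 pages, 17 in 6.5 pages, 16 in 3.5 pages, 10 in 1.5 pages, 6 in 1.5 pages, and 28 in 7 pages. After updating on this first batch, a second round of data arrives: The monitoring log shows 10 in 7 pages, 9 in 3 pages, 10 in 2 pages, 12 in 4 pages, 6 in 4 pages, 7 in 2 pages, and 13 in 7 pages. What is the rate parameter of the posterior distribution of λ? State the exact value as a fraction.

Total count: 22 + 27 + 10 + 17 + 16 + 10 + 6 + 28 = 136.
Total exposure: 4 + 4.5 + 3 + 6.5 + 3.5 + 1.5 + 1.5 + 7 = 31.5 pages.
After the first batch: Gamma(27 + 136, 13 + 31.5) = Gamma(163, 89/2).
Total count: 10 + 9 + 10 + 12 + 6 + 7 + 13 = 67.
Total exposure: 7 + 3 + 2 + 4 + 4 + 2 + 7 = 29 pages.
After the second batch: Gamma(163 + 67, 89/2 + 29) = Gamma(230, 147/2).

147/2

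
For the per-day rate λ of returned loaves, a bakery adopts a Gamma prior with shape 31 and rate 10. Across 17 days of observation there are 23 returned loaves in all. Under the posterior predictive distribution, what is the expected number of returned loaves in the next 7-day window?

Total count 23 over total exposure 17 days.
Posterior: α' = 31 + 23 = 54, β' = 10 + 17 = 27.
Predictive mean over a 7-day window = T·E[λ|data] = 7·54/27 = 14.

14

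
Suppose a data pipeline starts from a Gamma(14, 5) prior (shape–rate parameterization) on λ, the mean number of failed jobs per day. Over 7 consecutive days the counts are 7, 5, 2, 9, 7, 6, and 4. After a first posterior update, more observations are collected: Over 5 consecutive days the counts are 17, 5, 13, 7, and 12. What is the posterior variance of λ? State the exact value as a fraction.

108/289

Total count: 7 + 5 + 2 + 9 + 7 + 6 + 4 = 40.
Total exposure: 7 days.
After the first batch: Gamma(14 + 40, 5 + 7) = Gamma(54, 12).
Total count: 17 + 5 + 13 + 7 + 12 = 54.
Total exposure: 5 days.
After the second batch: Gamma(54 + 54, 12 + 5) = Gamma(108, 17).
Posterior variance = α'/β'² = 108/289.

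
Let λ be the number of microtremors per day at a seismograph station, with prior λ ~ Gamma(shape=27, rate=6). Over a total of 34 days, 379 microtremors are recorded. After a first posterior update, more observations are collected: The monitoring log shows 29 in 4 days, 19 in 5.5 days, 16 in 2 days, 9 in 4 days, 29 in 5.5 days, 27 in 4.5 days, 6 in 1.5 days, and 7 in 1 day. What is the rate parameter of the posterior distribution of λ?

Total count 379 over total exposure 34 days.
After the first batch: Gamma(27 + 379, 6 + 34) = Gamma(406, 40).
Total count: 29 + 19 + 16 + 9 + 29 + 27 + 6 + 7 = 142.
Total exposure: 4 + 5.5 + 2 + 4 + 5.5 + 4.5 + 1.5 + 1 = 28 days.
After the second batch: Gamma(406 + 142, 40 + 28) = Gamma(548, 68).

68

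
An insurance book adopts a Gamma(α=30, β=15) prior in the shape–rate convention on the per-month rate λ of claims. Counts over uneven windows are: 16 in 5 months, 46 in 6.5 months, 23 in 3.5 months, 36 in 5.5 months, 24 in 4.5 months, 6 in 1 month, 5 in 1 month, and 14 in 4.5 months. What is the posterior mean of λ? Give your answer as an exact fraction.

400/93

Total count: 16 + 46 + 23 + 36 + 24 + 6 + 5 + 14 = 170.
Total exposure: 5 + 6.5 + 3.5 + 5.5 + 4.5 + 1 + 1 + 4.5 = 31.5 months.
By Gamma–Poisson conjugacy, the posterior is Gamma(α + Σx, β + Σt) = Gamma(30 + 170, 15 + 31.5) = Gamma(200, 93/2).
Posterior mean = α'/β' = 200/(93/2) = 400/93.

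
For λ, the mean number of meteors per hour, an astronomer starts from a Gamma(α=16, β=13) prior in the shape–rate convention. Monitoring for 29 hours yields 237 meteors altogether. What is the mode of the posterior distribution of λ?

Total count 237 over total exposure 29 hours.
By Gamma–Poisson conjugacy, the posterior is Gamma(α + Σx, β + Σt) = Gamma(16 + 237, 13 + 29) = Gamma(253, 42).
Posterior mode = (α'−1)/β' = 252/42 = 6.

6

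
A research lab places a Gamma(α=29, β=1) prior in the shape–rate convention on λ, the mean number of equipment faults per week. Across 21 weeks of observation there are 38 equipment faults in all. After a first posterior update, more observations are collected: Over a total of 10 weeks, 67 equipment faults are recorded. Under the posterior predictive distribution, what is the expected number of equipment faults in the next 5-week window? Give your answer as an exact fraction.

Total count 38 over total exposure 21 weeks.
After the first batch: Gamma(29 + 38, 1 + 21) = Gamma(67, 22).
Total count 67 over total exposure 10 weeks.
After the second batch: Gamma(67 + 67, 22 + 10) = Gamma(134, 32).
Predictive mean over a 5-week window = T·E[λ|data] = 5·134/32 = 335/16.

335/16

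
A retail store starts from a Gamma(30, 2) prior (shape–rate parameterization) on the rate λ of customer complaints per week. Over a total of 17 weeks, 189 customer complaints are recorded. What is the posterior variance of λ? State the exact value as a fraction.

219/361

Total count 189 over total exposure 17 weeks.
Conjugate update: add total count to the shape and total exposure to the rate, giving Gamma(219, 19).
Posterior variance = α'/β'² = 219/361.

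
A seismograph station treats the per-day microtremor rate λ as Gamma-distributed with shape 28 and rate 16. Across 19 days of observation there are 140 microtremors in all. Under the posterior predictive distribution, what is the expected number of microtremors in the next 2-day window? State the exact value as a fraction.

Total count 140 over total exposure 19 days.
Conjugate update: add total count to the shape and total exposure to the rate, giving Gamma(168, 35).
Predictive mean over a 2-day window = T·E[λ|data] = 2·168/35 = 48/5.

48/5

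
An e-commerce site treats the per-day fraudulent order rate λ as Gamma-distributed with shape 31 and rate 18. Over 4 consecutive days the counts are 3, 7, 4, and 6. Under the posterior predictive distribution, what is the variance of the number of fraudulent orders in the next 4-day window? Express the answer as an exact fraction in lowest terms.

Total count: 3 + 7 + 4 + 6 = 20.
Total exposure: 4 days.
By Gamma–Poisson conjugacy, the posterior is Gamma(α + Σx, β + Σt) = Gamma(31 + 20, 18 + 4) = Gamma(51, 22).
The posterior predictive for a window of length T is Negative Binomial with variance T·α'·(β'+T)/β'² = 4·51·26/484 = 1326/121.

1326/121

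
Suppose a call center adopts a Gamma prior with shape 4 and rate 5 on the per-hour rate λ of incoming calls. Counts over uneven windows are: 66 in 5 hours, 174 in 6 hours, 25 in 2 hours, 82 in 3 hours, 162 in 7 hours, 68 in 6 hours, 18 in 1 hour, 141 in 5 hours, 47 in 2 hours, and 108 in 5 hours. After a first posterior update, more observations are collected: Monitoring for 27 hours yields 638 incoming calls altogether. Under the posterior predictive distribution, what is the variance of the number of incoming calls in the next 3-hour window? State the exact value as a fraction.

Total count: 66 + 174 + 25 + 82 + 162 + 68 + 18 + 141 + 47 + 108 = 891.
Total exposure: 5 + 6 + 2 + 3 + 7 + 6 + 1 + 5 + 2 + 5 = 42 hours.
After the first batch: Gamma(4 + 891, 5 + 42) = Gamma(895, 47).
Total count 638 over total exposure 27 hours.
After the second batch: Gamma(895 + 638, 47 + 27) = Gamma(1533, 74).
The posterior predictive for a window of length T is Negative Binomial with variance T·α'·(β'+T)/β'² = 3·1533·77/5476 = 354123/5476.

354123/5476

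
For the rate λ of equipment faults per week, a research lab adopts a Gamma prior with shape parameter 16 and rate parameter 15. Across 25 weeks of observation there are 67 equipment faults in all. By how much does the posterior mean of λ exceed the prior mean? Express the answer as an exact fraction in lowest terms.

Total count 67 over total exposure 25 weeks.
The Gamma prior is conjugate for the Poisson rate, so λ | data ~ Gamma(16+67, 15+25) = Gamma(83, 40).
Posterior mean = 83/40 = 83/40; prior mean = 16/15 = 16/15. Difference = 83/40 − 16/15 = 121/120.

121/120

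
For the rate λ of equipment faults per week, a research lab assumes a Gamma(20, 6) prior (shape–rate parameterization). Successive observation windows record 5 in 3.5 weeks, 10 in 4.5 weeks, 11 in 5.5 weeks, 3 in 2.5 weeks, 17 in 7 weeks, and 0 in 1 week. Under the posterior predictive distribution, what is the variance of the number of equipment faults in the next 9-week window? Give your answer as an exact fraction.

Total count: 5 + 10 + 11 + 3 + 17 + 0 = 46.
Total exposure: 3.5 + 4.5 + 5.5 + 2.5 + 7 + 1 = 24 weeks.
Conjugate update: add total count to the shape and total exposure to the rate, giving Gamma(66, 30).
The posterior predictive for a window of length T is Negative Binomial with variance T·α'·(β'+T)/β'² = 9·66·39/900 = 1287/50.

1287/50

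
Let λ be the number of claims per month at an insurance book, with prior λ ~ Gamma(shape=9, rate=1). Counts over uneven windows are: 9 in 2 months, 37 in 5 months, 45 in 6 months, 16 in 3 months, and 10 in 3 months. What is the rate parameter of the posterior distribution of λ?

20

Total count: 9 + 37 + 45 + 16 + 10 = 117.
Total exposure: 2 + 5 + 6 + 3 + 3 = 19 months.
Posterior: α' = 9 + 117 = 126, β' = 1 + 19 = 20.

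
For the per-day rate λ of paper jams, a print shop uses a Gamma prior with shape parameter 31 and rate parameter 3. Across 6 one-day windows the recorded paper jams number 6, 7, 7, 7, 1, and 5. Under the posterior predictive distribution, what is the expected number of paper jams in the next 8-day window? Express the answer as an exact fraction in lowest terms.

Total count: 6 + 7 + 7 + 7 + 1 + 5 = 33.
Total exposure: 6 days.
By Gamma–Poisson conjugacy, the posterior is Gamma(α + Σx, β + Σt) = Gamma(31 + 33, 3 + 6) = Gamma(64, 9).
Predictive mean over an 8-day window = T·E[λ|data] = 8·64/9 = 512/9.

512/9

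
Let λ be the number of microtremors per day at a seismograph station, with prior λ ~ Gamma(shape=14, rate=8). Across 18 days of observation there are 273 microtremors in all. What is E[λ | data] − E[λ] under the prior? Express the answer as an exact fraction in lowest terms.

Total count 273 over total exposure 18 days.
Conjugate update: add total count to the shape and total exposure to the rate, giving Gamma(287, 26).
Posterior mean = 287/26 = 287/26; prior mean = 14/8 = 7/4. Difference = 287/26 − 7/4 = 483/52.

483/52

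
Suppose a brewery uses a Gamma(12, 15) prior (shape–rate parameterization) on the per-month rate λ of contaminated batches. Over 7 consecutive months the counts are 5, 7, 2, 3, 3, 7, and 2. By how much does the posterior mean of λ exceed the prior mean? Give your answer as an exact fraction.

117/110

Total count: 5 + 7 + 2 + 3 + 3 + 7 + 2 = 29.
Total exposure: 7 months.
The Gamma prior is conjugate for the Poisson rate, so λ | data ~ Gamma(12+29, 15+7) = Gamma(41, 22).
Posterior mean = 41/22 = 41/22; prior mean = 12/15 = 4/5. Difference = 41/22 − 4/5 = 117/110.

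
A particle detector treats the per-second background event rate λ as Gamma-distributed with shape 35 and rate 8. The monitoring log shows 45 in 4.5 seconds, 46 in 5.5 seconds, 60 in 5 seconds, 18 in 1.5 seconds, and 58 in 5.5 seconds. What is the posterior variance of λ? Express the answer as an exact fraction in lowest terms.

131/450

Total count: 45 + 46 + 60 + 18 + 58 = 227.
Total exposure: 4.5 + 5.5 + 5 + 1.5 + 5.5 = 22 seconds.
Gamma(α, β) with Poisson data over total exposure Σt gives posterior Gamma(α+Σx, β+Σt) = Gamma(262, 30).
Posterior variance = α'/β'² = 262/900 = 131/450.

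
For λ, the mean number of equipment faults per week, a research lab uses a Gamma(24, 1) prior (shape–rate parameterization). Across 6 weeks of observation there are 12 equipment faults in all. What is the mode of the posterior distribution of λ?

5

Total count 12 over total exposure 6 weeks.
Gamma(α, β) with Poisson data over total exposure Σt gives posterior Gamma(α+Σx, β+Σt) = Gamma(36, 7).
Posterior mode = (α'−1)/β' = 35/7 = 5.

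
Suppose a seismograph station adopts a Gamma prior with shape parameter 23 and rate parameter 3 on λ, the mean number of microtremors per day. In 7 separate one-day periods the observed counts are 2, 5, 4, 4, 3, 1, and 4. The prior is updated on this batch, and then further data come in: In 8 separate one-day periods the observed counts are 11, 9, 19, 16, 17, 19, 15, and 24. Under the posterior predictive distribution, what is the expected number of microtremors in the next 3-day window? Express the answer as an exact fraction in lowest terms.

Total count: 2 + 5 + 4 + 4 + 3 + 1 + 4 = 23.
Total exposure: 7 days.
After the first batch: Gamma(23 + 23, 3 + 7) = Gamma(46, 10).
Total count: 11 + 9 + 19 + 16 + 17 + 19 + 15 + 24 = 130.
Total exposure: 8 days.
After the second batch: Gamma(46 + 130, 10 + 8) = Gamma(176, 18).
Predictive mean over a 3-day window = T·E[λ|data] = 3·176/18 = 88/3.

88/3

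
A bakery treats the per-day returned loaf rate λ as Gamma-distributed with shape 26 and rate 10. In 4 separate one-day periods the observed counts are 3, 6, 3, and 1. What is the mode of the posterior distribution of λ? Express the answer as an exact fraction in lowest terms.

Total count: 3 + 6 + 3 + 1 = 13.
Total exposure: 4 days.
Posterior: α' = 26 + 13 = 39, β' = 10 + 4 = 14.
Posterior mode = (α'−1)/β' = 38/14 = 19/7.

19/7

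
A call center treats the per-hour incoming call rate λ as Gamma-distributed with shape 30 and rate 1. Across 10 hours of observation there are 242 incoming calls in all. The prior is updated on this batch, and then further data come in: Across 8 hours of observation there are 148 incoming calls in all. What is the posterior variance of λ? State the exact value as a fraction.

Total count 242 over total exposure 10 hours.
After the first batch: Gamma(30 + 242, 1 + 10) = Gamma(272, 11).
Total count 148 over total exposure 8 hours.
After the second batch: Gamma(272 + 148, 11 + 8) = Gamma(420, 19).
Posterior variance = α'/β'² = 420/361.

420/361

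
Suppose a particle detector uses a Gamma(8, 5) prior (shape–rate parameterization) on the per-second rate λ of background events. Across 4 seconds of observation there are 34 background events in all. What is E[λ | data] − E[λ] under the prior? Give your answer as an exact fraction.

46/15

Total count 34 over total exposure 4 seconds.
Conjugate update: add total count to the shape and total exposure to the rate, giving Gamma(42, 9).
Posterior mean = 42/9 = 14/3; prior mean = 8/5 = 8/5. Difference = 14/3 − 8/5 = 46/15.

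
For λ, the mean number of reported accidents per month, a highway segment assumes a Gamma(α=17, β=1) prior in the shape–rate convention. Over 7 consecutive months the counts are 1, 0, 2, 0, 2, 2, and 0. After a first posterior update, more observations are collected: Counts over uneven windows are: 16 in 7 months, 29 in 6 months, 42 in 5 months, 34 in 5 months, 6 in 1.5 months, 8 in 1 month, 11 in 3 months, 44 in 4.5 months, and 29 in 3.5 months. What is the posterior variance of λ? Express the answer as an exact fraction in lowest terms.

Total count: 1 + 0 + 2 + 0 + 2 + 2 + 0 = 7.
Total exposure: 7 months.
After the first batch: Gamma(17 + 7, 1 + 7) = Gamma(24, 8).
Total count: 16 + 29 + 42 + 34 + 6 + 8 + 11 + 44 + 29 = 219.
Total exposure: 7 + 6 + 5 + 5 + 1.5 + 1 + 3 + 4.5 + 3.5 = 36.5 months.
After the second batch: Gamma(24 + 219, 8 + 36.5) = Gamma(243, 89/2).
Posterior variance = α'/β'² = 243/(7921/4) = 972/7921.

972/7921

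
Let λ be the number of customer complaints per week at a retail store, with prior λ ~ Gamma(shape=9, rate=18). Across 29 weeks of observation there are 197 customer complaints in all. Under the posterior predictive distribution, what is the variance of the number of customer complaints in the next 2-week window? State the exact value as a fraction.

Total count 197 over total exposure 29 weeks.
Gamma(α, β) with Poisson data over total exposure Σt gives posterior Gamma(α+Σx, β+Σt) = Gamma(206, 47).
The posterior predictive for a window of length T is Negative Binomial with variance T·α'·(β'+T)/β'² = 2·206·49/2209 = 20188/2209.

20188/2209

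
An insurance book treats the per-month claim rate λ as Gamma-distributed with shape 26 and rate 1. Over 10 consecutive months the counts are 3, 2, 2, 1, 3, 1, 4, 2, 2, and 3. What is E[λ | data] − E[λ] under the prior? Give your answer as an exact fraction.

-237/11

Total count: 3 + 2 + 2 + 1 + 3 + 1 + 4 + 2 + 2 + 3 = 23.
Total exposure: 10 months.
Conjugate update: add total count to the shape and total exposure to the rate, giving Gamma(49, 11).
Posterior mean = 49/11 = 49/11; prior mean = 26/1 = 26. Difference = 49/11 − 26 = -237/11.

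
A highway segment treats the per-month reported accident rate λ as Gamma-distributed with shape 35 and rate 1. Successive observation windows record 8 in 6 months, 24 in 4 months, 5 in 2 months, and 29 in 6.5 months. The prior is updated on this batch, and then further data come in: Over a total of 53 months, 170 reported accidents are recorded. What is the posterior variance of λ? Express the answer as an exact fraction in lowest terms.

1084/21025

Total count: 8 + 24 + 5 + 29 = 66.
Total exposure: 6 + 4 + 2 + 6.5 = 18.5 months.
After the first batch: Gamma(35 + 66, 1 + 18.5) = Gamma(101, 39/2).
Total count 170 over total exposure 53 months.
After the second batch: Gamma(101 + 170, 39/2 + 53) = Gamma(271, 145/2).
Posterior variance = α'/β'² = 271/(21025/4) = 1084/21025.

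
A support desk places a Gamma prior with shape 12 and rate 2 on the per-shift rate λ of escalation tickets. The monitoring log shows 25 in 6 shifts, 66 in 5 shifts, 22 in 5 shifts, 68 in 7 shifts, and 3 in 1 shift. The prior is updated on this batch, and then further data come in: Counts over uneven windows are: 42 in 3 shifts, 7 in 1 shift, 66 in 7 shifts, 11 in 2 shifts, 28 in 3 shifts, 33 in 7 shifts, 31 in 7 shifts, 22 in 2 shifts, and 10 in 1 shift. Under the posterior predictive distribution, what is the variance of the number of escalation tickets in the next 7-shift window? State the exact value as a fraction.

206052/3481

Total count: 25 + 66 + 22 + 68 + 3 = 184.
Total exposure: 6 + 5 + 5 + 7 + 1 = 24 shifts.
After the first batch: Gamma(12 + 184, 2 + 24) = Gamma(196, 26).
Total count: 42 + 7 + 66 + 11 + 28 + 33 + 31 + 22 + 10 = 250.
Total exposure: 3 + 1 + 7 + 2 + 3 + 7 + 7 + 2 + 1 = 33 shifts.
After the second batch: Gamma(196 + 250, 26 + 33) = Gamma(446, 59).
The posterior predictive for a window of length T is Negative Binomial with variance T·α'·(β'+T)/β'² = 7·446·66/3481 = 206052/3481.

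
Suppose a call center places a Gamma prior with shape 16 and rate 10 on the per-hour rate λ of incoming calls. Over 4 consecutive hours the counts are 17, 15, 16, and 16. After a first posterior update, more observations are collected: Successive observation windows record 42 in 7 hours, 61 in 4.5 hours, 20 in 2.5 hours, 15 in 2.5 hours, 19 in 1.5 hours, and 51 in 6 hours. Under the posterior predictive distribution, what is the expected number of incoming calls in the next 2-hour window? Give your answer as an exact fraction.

Total count: 17 + 15 + 16 + 16 = 64.
Total exposure: 4 hours.
After the first batch: Gamma(16 + 64, 10 + 4) = Gamma(80, 14).
Total count: 42 + 61 + 20 + 15 + 19 + 51 = 208.
Total exposure: 7 + 4.5 + 2.5 + 2.5 + 1.5 + 6 = 24 hours.
After the second batch: Gamma(80 + 208, 14 + 24) = Gamma(288, 38).
Predictive mean over a 2-hour window = T·E[λ|data] = 2·288/38 = 288/19.

288/19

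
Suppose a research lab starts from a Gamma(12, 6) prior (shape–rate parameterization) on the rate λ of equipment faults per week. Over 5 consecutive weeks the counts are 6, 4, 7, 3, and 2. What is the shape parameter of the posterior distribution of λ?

34

Total count: 6 + 4 + 7 + 3 + 2 = 22.
Total exposure: 5 weeks.
Gamma(α, β) with Poisson data over total exposure Σt gives posterior Gamma(α+Σx, β+Σt) = Gamma(34, 11).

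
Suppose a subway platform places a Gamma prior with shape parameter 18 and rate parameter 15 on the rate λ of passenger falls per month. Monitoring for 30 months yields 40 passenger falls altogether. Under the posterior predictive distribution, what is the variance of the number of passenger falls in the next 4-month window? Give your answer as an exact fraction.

11368/2025

Total count 40 over total exposure 30 months.
The Gamma prior is conjugate for the Poisson rate, so λ | data ~ Gamma(18+40, 15+30) = Gamma(58, 45).
The posterior predictive for a window of length T is Negative Binomial with variance T·α'·(β'+T)/β'² = 4·58·49/2025 = 11368/2025.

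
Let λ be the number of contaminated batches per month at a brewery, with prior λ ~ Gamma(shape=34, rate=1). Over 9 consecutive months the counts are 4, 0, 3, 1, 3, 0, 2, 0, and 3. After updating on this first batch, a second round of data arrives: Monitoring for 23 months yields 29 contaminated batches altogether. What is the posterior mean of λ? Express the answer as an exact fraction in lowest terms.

79/33

Total count: 4 + 0 + 3 + 1 + 3 + 0 + 2 + 0 + 3 = 16.
Total exposure: 9 months.
After the first batch: Gamma(34 + 16, 1 + 9) = Gamma(50, 10).
Total count 29 over total exposure 23 months.
After the second batch: Gamma(50 + 29, 10 + 23) = Gamma(79, 33).
Posterior mean = α'/β' = 79/33.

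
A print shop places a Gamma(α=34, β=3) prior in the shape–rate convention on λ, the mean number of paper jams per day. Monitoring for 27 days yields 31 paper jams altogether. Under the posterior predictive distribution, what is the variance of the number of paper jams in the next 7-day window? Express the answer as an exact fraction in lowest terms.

Total count 31 over total exposure 27 days.
Conjugate update: add total count to the shape and total exposure to the rate, giving Gamma(65, 30).
The posterior predictive for a window of length T is Negative Binomial with variance T·α'·(β'+T)/β'² = 7·65·37/900 = 3367/180.

3367/180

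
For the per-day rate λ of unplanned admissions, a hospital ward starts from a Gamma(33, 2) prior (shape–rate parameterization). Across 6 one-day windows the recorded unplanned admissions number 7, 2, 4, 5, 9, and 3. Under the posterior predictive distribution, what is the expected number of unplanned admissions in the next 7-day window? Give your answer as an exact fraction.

Total count: 7 + 2 + 4 + 5 + 9 + 3 = 30.
Total exposure: 6 days.
The Gamma prior is conjugate for the Poisson rate, so λ | data ~ Gamma(33+30, 2+6) = Gamma(63, 8).
Predictive mean over a 7-day window = T·E[λ|data] = 7·63/8 = 441/8.

441/8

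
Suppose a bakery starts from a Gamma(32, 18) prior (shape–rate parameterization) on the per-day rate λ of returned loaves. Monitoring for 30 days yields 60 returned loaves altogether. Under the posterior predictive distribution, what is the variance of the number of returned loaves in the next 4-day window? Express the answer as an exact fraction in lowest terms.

Total count 60 over total exposure 30 days.
By Gamma–Poisson conjugacy, the posterior is Gamma(α + Σx, β + Σt) = Gamma(32 + 60, 18 + 30) = Gamma(92, 48).
The posterior predictive for a window of length T is Negative Binomial with variance T·α'·(β'+T)/β'² = 4·92·52/2304 = 299/36.

299/36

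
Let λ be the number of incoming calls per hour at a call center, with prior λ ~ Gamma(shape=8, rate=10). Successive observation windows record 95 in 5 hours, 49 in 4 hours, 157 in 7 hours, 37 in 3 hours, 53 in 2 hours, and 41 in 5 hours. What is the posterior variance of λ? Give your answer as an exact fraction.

Total count: 95 + 49 + 157 + 37 + 53 + 41 = 432.
Total exposure: 5 + 4 + 7 + 3 + 2 + 5 = 26 hours.
Gamma(α, β) with Poisson data over total exposure Σt gives posterior Gamma(α+Σx, β+Σt) = Gamma(440, 36).
Posterior variance = α'/β'² = 440/1296 = 55/162.

55/162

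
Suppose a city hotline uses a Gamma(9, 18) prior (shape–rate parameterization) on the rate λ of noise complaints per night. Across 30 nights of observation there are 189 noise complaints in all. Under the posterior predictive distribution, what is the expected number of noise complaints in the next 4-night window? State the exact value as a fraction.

33/2

Total count 189 over total exposure 30 nights.
The Gamma prior is conjugate for the Poisson rate, so λ | data ~ Gamma(9+189, 18+30) = Gamma(198, 48).
Predictive mean over a 4-night window = T·E[λ|data] = 4·198/48 = 33/2.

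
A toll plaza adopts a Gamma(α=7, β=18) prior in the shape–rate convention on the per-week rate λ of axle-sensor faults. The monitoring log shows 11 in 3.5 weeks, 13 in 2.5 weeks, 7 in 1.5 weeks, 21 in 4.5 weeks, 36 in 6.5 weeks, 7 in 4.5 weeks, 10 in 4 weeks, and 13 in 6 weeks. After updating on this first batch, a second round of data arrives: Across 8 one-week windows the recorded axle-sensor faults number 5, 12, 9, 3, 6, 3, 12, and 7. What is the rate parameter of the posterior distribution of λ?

59

Total count: 11 + 13 + 7 + 21 + 36 + 7 + 10 + 13 = 118.
Total exposure: 3.5 + 2.5 + 1.5 + 4.5 + 6.5 + 4.5 + 4 + 6 = 33 weeks.
After the first batch: Gamma(7 + 118, 18 + 33) = Gamma(125, 51).
Total count: 5 + 12 + 9 + 3 + 6 + 3 + 12 + 7 = 57.
Total exposure: 8 weeks.
After the second batch: Gamma(125 + 57, 51 + 8) = Gamma(182, 59).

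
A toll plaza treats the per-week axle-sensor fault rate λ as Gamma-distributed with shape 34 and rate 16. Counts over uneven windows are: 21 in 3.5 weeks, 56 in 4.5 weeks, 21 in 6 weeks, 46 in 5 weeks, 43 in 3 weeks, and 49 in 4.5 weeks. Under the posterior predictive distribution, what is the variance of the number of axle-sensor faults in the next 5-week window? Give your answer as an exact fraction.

Total count: 21 + 56 + 21 + 46 + 43 + 49 = 236.
Total exposure: 3.5 + 4.5 + 6 + 5 + 3 + 4.5 = 26.5 weeks.
The Gamma prior is conjugate for the Poisson rate, so λ | data ~ Gamma(34+236, 16+26.5) = Gamma(270, 85/2).
The posterior predictive for a window of length T is Negative Binomial with variance T·α'·(β'+T)/β'² = 5·270·(95/2)/(7225/4) = 10260/289.

10260/289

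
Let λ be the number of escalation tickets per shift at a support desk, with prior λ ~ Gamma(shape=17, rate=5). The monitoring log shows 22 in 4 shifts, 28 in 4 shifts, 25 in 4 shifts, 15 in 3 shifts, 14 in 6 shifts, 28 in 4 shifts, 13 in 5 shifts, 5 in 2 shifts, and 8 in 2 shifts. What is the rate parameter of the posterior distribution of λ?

39

Total count: 22 + 28 + 25 + 15 + 14 + 28 + 13 + 5 + 8 = 158.
Total exposure: 4 + 4 + 4 + 3 + 6 + 4 + 5 + 2 + 2 = 34 shifts.
The Gamma prior is conjugate for the Poisson rate, so λ | data ~ Gamma(17+158, 5+34) = Gamma(175, 39).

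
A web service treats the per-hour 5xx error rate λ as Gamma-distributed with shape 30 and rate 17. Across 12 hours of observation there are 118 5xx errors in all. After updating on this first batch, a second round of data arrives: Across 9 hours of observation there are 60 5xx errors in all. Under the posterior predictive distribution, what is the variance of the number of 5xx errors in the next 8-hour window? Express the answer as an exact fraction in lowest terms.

19136/361

Total count 118 over total exposure 12 hours.
After the first batch: Gamma(30 + 118, 17 + 12) = Gamma(148, 29).
Total count 60 over total exposure 9 hours.
After the second batch: Gamma(148 + 60, 29 + 9) = Gamma(208, 38).
The posterior predictive for a window of length T is Negative Binomial with variance T·α'·(β'+T)/β'² = 8·208·46/1444 = 19136/361.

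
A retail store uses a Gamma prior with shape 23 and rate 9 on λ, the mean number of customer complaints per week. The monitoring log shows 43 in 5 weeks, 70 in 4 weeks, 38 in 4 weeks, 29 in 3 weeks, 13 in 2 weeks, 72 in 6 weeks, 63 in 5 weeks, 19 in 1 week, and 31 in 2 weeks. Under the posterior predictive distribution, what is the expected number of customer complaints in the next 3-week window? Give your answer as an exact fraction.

Total count: 43 + 70 + 38 + 29 + 13 + 72 + 63 + 19 + 31 = 378.
Total exposure: 5 + 4 + 4 + 3 + 2 + 6 + 5 + 1 + 2 = 32 weeks.
Gamma(α, β) with Poisson data over total exposure Σt gives posterior Gamma(α+Σx, β+Σt) = Gamma(401, 41).
Predictive mean over a 3-week window = T·E[λ|data] = 3·401/41 = 1203/41.

1203/41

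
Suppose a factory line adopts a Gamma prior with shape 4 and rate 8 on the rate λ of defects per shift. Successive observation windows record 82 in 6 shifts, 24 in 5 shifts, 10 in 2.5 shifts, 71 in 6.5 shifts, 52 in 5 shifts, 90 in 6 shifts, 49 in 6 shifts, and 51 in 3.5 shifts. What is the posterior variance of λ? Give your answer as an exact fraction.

Total count: 82 + 24 + 10 + 71 + 52 + 90 + 49 + 51 = 429.
Total exposure: 6 + 5 + 2.5 + 6.5 + 5 + 6 + 6 + 3.5 = 40.5 shifts.
By Gamma–Poisson conjugacy, the posterior is Gamma(α + Σx, β + Σt) = Gamma(4 + 429, 8 + 40.5) = Gamma(433, 97/2).
Posterior variance = α'/β'² = 433/(9409/4) = 1732/9409.

1732/9409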